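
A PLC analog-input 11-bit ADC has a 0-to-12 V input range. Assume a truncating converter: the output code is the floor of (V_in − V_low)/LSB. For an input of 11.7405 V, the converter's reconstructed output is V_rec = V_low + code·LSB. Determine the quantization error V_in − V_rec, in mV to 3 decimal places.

Step size: 12 V ÷ 2^11 = 5.859 mV.
Scaled input = 2003.7120 LSBs, so code = 2003.
Code 2003 maps back to 0 + 2003×0.00585938 V = 11.736328 V.
V_in − V_rec = 0.00417188 V = 4.172 mV.

4.172 mV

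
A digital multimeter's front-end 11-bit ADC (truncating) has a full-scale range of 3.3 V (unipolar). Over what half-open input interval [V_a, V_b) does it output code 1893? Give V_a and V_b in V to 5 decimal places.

[3.05024 V, 3.05186 V)

LSB = 3.3/2^11 = 1.611 mV.
V_a = V_low + 1893·LSB = 3.05024 V; V_b = V_low + 1894·LSB = 3.05186 V.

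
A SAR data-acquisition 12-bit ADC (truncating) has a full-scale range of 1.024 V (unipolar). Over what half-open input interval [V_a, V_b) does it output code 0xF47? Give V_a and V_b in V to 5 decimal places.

LSB = 1.024/2^12 = 250.00 µV.
Code 0xF47 = 3911 decimal.
V_a = V_low + 3911·LSB = 0.97775 V; V_b = V_low + 3912·LSB = 0.978 V.

[0.97775 V, 0.97800 V)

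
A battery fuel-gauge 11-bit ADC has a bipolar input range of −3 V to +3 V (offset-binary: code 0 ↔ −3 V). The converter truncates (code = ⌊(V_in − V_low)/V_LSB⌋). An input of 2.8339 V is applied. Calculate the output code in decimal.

LSB = 6 V / 2048 = 2.930 mV.
(2.8339 − (−3)) / 0.00292969 = 1991.305 LSBs.
Floor → code 1991.

code 1991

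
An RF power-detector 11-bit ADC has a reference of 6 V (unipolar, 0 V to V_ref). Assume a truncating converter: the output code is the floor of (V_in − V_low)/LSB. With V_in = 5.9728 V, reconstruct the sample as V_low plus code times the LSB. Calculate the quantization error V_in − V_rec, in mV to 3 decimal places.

One LSB is 6 V / 2048 = 2.930 mV.
Scaled input = 2038.7157 LSBs, so code = 2038.
V_rec = 0 + 2038·0.00292969 = 5.9707031 V.
Difference: 0.00209688 V → 2.097 mV.

2.097 mV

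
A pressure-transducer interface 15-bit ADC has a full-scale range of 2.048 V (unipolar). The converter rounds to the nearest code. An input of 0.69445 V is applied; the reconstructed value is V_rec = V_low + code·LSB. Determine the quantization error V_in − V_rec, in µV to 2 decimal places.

Step size: 2.048 V ÷ 2^15 = 62.50 µV.
(V_in − V_low)/LSB = (0.69445 − 0)/6.25e-05 = 11111.2000 → code 11111 (round).
Reconstructed: 0.6944375 V.
Error = 0.69445 − 0.6944375 = 1.25e-05 V = 12.50 µV.

12.50 µV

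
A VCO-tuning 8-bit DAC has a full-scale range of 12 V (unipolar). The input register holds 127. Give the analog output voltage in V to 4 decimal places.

5.9531 V

LSB = 12 V / 2^8 = 46.875 mV.
V_out = 0 + 127 × 0.046875 V = 5.95312 V.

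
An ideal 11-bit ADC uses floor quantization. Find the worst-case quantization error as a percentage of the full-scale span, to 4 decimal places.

Truncating → worst-case error = 1 LSB = V_FS/2^11, so 100/2048 = 0.0488281 % of full scale.

0.0488 %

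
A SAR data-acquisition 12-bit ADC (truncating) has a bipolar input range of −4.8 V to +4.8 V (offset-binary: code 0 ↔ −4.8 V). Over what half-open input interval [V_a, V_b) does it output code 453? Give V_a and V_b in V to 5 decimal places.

[-3.73828 V, -3.73594 V)

LSB = 9.6/2^12 = 2.344 mV.
V_a = V_low + 453·LSB = -3.73828 V; V_b = V_low + 454·LSB = -3.73594 V.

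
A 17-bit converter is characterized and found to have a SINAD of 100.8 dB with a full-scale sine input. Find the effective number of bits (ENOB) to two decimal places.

16.45 bits

ENOB = (SINAD − 1.76) / 6.02 = (100.8 − 1.76)/6.02 = 16.452.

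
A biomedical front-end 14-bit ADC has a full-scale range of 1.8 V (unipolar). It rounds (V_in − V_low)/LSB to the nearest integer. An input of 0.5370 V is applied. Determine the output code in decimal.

code 4888

With 16384 levels over 1.8 V, one step is 109.86 µV.
(V_in − V_low)/LSB = (0.5370 − 0) / 0.000109863 = 4887.893.
round(4887.893) = 4888.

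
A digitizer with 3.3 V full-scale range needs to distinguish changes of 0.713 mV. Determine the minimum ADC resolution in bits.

13 bits

Number of steps required ≥ 3.3 V / 0.713 mV = 4628.33.
Need 2^N ≥ 4628.33; 2^12 = 4096, 2^13 = 8192.
Minimum N = 13.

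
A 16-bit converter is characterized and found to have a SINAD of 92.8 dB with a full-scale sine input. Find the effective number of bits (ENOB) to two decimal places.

ENOB = (SINAD − 1.76) / 6.02 = (92.8 − 1.76)/6.02 = 15.123.

15.12 bits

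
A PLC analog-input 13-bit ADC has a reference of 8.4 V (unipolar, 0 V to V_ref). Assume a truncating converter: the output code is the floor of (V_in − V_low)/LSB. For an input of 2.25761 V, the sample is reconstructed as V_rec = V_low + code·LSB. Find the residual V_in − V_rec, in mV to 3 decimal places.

0.725 mV

Step size: 8.4 V ÷ 2^13 = 1.025 mV.
Scaled input = 2201.7073 LSBs, so code = 2201.
V_rec = 0 + 2201·0.00102539 = 2.2568848 V.
Difference: 0.000725234 V → 0.725 mV.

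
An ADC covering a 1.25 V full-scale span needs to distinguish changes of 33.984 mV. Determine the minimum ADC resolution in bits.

Number of steps required ≥ 1.25 V / 33.984 mV = 36.78.
Need 2^N ≥ 36.78; 2^5 = 32, 2^6 = 64.
Minimum N = 6.

6 bits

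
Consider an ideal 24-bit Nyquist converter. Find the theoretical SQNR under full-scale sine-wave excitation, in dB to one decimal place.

146.2 dB

SNR ≈ 6.02·N + 1.76 dB = 6.02·24 + 1.76 = 146.24 dB.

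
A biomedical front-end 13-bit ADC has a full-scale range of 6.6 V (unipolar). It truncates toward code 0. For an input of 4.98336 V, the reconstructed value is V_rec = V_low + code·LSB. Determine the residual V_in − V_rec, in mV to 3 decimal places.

0.328 mV

Step size: 6.6 V ÷ 2^13 = 0.806 mV.
Scaled input = 6185.4068 LSBs, so code = 6185.
Reconstructed: 4.9830322 V.
Difference: 0.000327773 V → 0.328 mV.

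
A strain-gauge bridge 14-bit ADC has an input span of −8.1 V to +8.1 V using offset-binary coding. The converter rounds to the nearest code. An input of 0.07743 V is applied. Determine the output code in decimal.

LSB = 16.2 V / 16384 = 0.989 mV.
Input sits at 8270.309 steps above V_low.
Round → code 8270.

code 8270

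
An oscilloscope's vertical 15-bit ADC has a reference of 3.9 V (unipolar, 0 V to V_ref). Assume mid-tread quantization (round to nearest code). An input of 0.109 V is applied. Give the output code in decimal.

LSB = 3.9 V / 32768 = 119.02 µV.
(V_in − V_low)/LSB = (0.109 − 0) / 0.000119019 = 915.824.
round(915.824) = 916.

code 916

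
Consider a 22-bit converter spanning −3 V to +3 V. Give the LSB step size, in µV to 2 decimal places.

Full-scale span = 6 V.
LSB = 6 / 2^22 = 6 / 4194304 = 1.43051e-06 V = 1.43 µV.

1.43 µV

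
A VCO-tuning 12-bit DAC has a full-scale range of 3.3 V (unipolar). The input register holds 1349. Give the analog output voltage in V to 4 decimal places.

LSB = 3.3 V / 2^12 = 0.806 mV.
V_out = 0 + 1349 × 0.000805664 V = 1.08684 V.

1.0868 V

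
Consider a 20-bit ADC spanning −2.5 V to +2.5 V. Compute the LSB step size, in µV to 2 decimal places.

Full-scale span = 5 V.
LSB = 5 / 2^20 = 5 / 1048576 = 4.76837e-06 V = 4.77 µV.

4.77 µV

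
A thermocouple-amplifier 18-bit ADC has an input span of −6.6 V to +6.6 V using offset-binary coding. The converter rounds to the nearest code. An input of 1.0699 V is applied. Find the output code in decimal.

With 262144 levels over 13.2 V, one step is 50.35 µV.
(1.0699 − (−6.6)) / 5.0354e-05 = 152319.566 LSBs.
round(152319.566) = 152320.

code 152320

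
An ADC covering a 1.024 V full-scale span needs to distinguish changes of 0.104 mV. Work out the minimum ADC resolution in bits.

Number of steps required ≥ 1.024 V / 0.104 mV = 9846.15.
Need 2^N ≥ 9846.15; 2^13 = 8192, 2^14 = 16384.
Minimum N = 14.

14 bits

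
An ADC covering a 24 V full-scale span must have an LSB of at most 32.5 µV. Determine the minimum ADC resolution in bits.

20 bits

Number of steps required ≥ 24 V / 32.5 µV = 738461.54.
Need 2^N ≥ 738461.54; 2^19 = 524288, 2^20 = 1048576.
Minimum N = 20.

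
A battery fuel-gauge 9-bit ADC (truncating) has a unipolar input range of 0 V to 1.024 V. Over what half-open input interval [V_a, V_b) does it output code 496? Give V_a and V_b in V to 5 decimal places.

LSB = 1.024/2^9 = 2.000 mV.
V_a = V_low + 496·LSB = 0.992 V; V_b = V_low + 497·LSB = 0.994 V.

[0.99200 V, 0.99400 V)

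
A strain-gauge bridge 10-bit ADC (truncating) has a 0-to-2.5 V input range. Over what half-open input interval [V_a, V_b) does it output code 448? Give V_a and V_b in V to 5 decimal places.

[1.09375 V, 1.09619 V)

LSB = 2.5/2^10 = 2.441 mV.
V_a = V_low + 448·LSB = 1.09375 V; V_b = V_low + 449·LSB = 1.09619 V.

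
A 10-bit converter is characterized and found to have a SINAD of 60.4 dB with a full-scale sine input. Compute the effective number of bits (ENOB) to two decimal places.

9.74 bits

ENOB = (SINAD − 1.76) / 6.02 = (60.4 − 1.76)/6.02 = 9.741.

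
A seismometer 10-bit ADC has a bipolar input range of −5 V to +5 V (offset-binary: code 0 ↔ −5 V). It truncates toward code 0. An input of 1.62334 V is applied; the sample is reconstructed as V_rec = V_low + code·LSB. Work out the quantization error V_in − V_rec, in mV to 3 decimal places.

2.246 mV

LSB = 10/2^10 = 9.766 mV.
(V_in − V_low)/LSB = (1.62334 − (−5))/0.00976562 = 678.2300 → code 678 (floor).
Reconstructed: 1.6210938 V.
V_in − V_rec = 0.00224625 V = 2.246 mV.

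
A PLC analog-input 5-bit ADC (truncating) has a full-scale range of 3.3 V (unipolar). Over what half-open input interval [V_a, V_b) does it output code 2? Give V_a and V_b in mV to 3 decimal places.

LSB = 3.3/2^5 = 103.125 mV.
V_a = V_low + 2·LSB = 0.20625 V; V_b = V_low + 3·LSB = 0.309375 V.

[206.250 mV, 309.375 mV)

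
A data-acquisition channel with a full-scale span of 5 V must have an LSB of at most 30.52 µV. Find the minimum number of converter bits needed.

18 bits

Number of steps required ≥ 5 V / 30.52 µV = 163827.00.
Need 2^N ≥ 163827.00; 2^17 = 131072, 2^18 = 262144.
Minimum N = 18.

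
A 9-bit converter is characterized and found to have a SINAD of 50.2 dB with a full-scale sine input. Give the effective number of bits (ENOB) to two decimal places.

ENOB = (SINAD − 1.76) / 6.02 = (50.2 − 1.76)/6.02 = 8.047.

8.05 bits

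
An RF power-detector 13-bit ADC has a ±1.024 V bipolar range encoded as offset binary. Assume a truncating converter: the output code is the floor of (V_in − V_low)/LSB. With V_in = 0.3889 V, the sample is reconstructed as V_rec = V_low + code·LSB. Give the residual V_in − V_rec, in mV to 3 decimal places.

0.150 mV

One LSB is 2.048 V / 8192 = 250.00 µV.
(0.3889 − (−1.024))/0.00025 = 5651.6000; ⌊·⌋ gives code 5651.
Code 5651 maps back to (−1.024) + 5651×0.00025 V = 0.38875 V.
Difference: 0.00015 V → 0.150 mV.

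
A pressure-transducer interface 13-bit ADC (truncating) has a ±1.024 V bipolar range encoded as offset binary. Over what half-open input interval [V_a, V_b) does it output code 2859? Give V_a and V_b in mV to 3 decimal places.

LSB = 2.048/2^13 = 250.00 µV.
V_a = V_low + 2859·LSB = -0.30925 V; V_b = V_low + 2860·LSB = -0.309 V.

[-309.250 mV, -309.000 mV)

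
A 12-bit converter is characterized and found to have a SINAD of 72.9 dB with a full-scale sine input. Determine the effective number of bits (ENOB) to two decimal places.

ENOB = (SINAD − 1.76) / 6.02 = (72.9 − 1.76)/6.02 = 11.817.

11.82 bits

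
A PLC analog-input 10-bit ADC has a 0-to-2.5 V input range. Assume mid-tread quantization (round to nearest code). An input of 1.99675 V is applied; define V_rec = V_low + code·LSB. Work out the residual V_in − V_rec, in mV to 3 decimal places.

-0.320 mV

One LSB is 2.5 V / 1024 = 2.441 mV.
(V_in − V_low)/LSB = (1.99675 − 0)/0.00244141 = 817.8688 → code 818 (round).
V_rec = 0 + 818·0.00244141 = 1.9970703 V.
Difference: -0.000320313 V → -0.320 mV.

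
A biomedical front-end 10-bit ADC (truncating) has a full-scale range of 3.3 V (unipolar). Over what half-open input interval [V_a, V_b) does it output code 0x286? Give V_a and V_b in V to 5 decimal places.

[2.08184 V, 2.08506 V)

LSB = 3.3/2^10 = 3.223 mV.
Code 0x286 = 646 decimal.
V_a = V_low + 646·LSB = 2.08184 V; V_b = V_low + 647·LSB = 2.08506 V.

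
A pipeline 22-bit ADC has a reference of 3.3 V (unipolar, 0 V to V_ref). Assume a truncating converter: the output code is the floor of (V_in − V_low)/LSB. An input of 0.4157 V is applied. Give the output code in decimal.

With 4194304 levels over 3.3 V, one step is 0.79 µV.
(0.4157 − 0) / 7.86781e-07 = 528355.204 LSBs.
Floor → code 528355.

code 528355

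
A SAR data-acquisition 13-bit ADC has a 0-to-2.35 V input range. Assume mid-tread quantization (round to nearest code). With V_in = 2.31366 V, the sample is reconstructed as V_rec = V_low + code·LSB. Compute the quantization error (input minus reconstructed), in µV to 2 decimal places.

One LSB is 2.35 V / 8192 = 286.87 µV.
(2.31366 − 0)/0.000286865 = 8065.3203; round gives code 8065.
Code 8065 maps back to 0 + 8065×0.000286865 V = 2.3135681 V.
V_in − V_rec = 9.18848e-05 V = 91.88 µV.

91.88 µV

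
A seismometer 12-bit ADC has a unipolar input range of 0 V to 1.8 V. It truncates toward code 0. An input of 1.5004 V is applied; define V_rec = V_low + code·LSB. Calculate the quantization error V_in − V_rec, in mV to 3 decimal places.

0.107 mV

One LSB is 1.8 V / 4096 = 439.45 µV.
(1.5004 − 0)/0.000439453 = 3414.2436; ⌊·⌋ gives code 3414.
Code 3414 maps back to 0 + 3414×0.000439453 V = 1.500293 V.
Error = 1.5004 − 1.500293 = 0.000107031 V = 0.107 mV.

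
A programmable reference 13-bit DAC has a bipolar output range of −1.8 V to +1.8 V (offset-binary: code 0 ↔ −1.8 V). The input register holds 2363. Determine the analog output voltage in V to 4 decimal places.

-0.7616 V

LSB = 3.6 V / 2^13 = 439.45 µV.
V_out = (−1.8) + 2363 × 0.000439453 V = -0.761572 V.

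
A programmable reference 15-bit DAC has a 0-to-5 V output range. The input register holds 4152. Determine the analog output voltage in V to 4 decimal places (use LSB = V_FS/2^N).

0.6335 V

LSB = 5 V / 2^15 = 152.59 µV.
V_out = 0 + 4152 × 0.000152588 V = 0.633545 V.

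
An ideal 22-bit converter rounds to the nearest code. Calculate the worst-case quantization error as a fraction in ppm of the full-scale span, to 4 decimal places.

0.1192 ppm

Rounding → worst-case error = ½ LSB = V_FS/2^23, so 1e+06/8388608 = 0.119209 ppm of full scale.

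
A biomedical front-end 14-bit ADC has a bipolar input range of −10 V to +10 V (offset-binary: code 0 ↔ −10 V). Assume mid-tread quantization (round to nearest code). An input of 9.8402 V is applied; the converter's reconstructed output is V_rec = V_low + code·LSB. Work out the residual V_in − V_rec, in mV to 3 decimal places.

0.112 mV

LSB = 20/2^14 = 1.221 mV.
Scaled input = 16253.0918 LSBs, so code = 16253.
V_rec = (−10) + 16253·0.0012207 = 9.8400879 V.
Error = 9.8402 − 9.8400879 = 0.000112109 V = 0.112 mV.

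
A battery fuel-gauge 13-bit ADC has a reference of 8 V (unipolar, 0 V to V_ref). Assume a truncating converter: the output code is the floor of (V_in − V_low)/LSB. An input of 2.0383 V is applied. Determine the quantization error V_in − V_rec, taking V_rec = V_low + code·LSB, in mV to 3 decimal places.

0.214 mV

Step size: 8 V ÷ 2^13 = 0.977 mV.
Scaled input = 2087.2192 LSBs, so code = 2087.
Code 2087 maps back to 0 + 2087×0.000976562 V = 2.0380859 V.
Error = 2.0383 − 2.0380859 = 0.000214063 V = 0.214 mV.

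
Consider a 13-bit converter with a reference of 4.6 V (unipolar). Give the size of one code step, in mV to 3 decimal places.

Full-scale span = 4.6 V.
LSB = 4.6 / 2^13 = 4.6 / 8192 = 0.000561523 V = 0.562 mV.

0.562 mV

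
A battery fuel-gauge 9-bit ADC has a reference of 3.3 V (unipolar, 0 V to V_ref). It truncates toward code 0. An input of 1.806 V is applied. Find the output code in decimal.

code 280

LSB = 3.3 V / 512 = 6.445 mV.
Input sits at 280.204 steps above V_low.
⌊·⌋(280.204) = 280.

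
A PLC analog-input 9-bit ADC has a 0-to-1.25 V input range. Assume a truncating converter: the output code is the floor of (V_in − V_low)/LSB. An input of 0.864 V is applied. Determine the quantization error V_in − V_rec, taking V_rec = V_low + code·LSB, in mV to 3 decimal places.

2.184 mV

Step size: 1.25 V ÷ 2^9 = 2.441 mV.
(V_in − V_low)/LSB = (0.864 − 0)/0.00244141 = 353.8944 → code 353 (floor).
Code 353 maps back to 0 + 353×0.00244141 V = 0.86181641 V.
Difference: 0.00218359 V → 2.184 mV.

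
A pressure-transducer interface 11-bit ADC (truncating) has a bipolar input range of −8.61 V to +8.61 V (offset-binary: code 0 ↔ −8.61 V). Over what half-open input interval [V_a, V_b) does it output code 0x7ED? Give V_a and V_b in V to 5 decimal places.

LSB = 17.22/2^11 = 8.408 mV.
Code 0x7ED = 2029 decimal.
V_a = V_low + 2029·LSB = 8.45024 V; V_b = V_low + 2030·LSB = 8.45865 V.

[8.45024 V, 8.45865 V)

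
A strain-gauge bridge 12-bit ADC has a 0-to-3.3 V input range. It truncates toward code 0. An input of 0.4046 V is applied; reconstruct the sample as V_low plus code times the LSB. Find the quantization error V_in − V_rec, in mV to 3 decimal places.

0.157 mV

Step size: 3.3 V ÷ 2^12 = 0.806 mV.
(V_in − V_low)/LSB = (0.4046 − 0)/0.000805664 = 502.1944 → code 502 (floor).
Reconstructed: 0.40444336 V.
Error = 0.4046 − 0.40444336 = 0.000156641 V = 0.157 mV.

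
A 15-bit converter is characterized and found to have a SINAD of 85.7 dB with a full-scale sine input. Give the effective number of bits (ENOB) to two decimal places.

ENOB = (SINAD − 1.76) / 6.02 = (85.7 − 1.76)/6.02 = 13.944.

13.94 bits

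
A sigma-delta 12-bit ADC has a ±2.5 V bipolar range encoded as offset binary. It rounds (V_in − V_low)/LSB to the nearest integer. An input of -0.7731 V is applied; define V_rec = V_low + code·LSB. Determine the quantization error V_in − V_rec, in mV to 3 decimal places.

Step size: 5 V ÷ 2^12 = 1.221 mV.
(-0.7731 − (−2.5))/0.0012207 = 1414.6765; round gives code 1415.
V_rec = (−2.5) + 1415·0.0012207 = -0.77270508 V.
V_in − V_rec = -0.000394922 V = -0.395 mV.

-0.395 mV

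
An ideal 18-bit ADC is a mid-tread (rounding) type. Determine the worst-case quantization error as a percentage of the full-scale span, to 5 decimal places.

0.00019 %

Rounding → worst-case error = ½ LSB = V_FS/2^19, so 100/524288 = 0.000190735 % of full scale.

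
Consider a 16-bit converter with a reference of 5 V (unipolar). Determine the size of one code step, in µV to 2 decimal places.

76.29 µV

Full-scale span = 5 V.
LSB = 5 / 2^16 = 5 / 65536 = 7.62939e-05 V = 76.29 µV.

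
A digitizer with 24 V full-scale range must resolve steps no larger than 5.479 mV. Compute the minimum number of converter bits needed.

Number of steps required ≥ 24 V / 5.479 mV = 4380.36.
Need 2^N ≥ 4380.36; 2^12 = 4096, 2^13 = 8192.
Minimum N = 13.

13 bits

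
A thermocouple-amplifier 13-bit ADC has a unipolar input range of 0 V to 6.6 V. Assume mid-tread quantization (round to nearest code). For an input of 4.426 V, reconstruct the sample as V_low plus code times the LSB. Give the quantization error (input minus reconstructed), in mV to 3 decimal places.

LSB = 6.6/2^13 = 0.806 mV.
(V_in − V_low)/LSB = (4.426 − 0)/0.000805664 = 5493.6048 → code 5494 (round).
V_rec = 0 + 5494·0.000805664 = 4.4263184 V.
Error = 4.426 − 4.4263184 = -0.000318359 V = -0.318 mV.

-0.318 mV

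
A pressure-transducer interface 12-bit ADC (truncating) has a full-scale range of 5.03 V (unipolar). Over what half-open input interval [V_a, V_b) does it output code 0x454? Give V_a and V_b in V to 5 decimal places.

[1.36065 V, 1.36188 V)

LSB = 5.03/2^12 = 1.228 mV.
Code 0x454 = 1108 decimal.
V_a = V_low + 1108·LSB = 1.36065 V; V_b = V_low + 1109·LSB = 1.36188 V.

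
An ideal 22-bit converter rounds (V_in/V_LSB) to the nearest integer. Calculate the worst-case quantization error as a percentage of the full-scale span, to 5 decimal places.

Rounding → worst-case error = ½ LSB = V_FS/2^23, so 100/8388608 = 1.19209e-05 % of full scale.

0.00001 %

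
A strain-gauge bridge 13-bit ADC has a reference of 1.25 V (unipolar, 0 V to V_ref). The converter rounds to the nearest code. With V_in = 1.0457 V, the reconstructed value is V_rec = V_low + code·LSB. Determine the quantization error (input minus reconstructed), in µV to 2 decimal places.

LSB = 1.25/2^13 = 152.59 µV.
(1.0457 − 0)/0.000152588 = 6853.0995; round gives code 6853.
Reconstructed: 1.0456848 V.
Difference: 1.51855e-05 V → 15.19 µV.

15.19 µV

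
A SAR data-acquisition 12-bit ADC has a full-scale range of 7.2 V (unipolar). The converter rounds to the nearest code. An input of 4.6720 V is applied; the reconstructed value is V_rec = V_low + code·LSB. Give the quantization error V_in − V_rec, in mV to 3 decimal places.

Step size: 7.2 V ÷ 2^12 = 1.758 mV.
(V_in − V_low)/LSB = (4.6720 − 0)/0.00175781 = 2657.8489 → code 2658 (round).
V_rec = 0 + 2658·0.00175781 = 4.6722656 V.
V_in − V_rec = -0.000265625 V = -0.266 mV.

-0.266 mV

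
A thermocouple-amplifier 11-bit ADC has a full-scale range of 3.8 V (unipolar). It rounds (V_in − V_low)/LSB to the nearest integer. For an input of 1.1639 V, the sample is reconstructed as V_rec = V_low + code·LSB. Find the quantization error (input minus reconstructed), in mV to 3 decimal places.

One LSB is 3.8 V / 2048 = 1.855 mV.
(1.1639 − 0)/0.00185547 = 627.2808; round gives code 627.
Code 627 maps back to 0 + 627×0.00185547 V = 1.1633789 V.
Difference: 0.000521094 V → 0.521 mV.

0.521 mV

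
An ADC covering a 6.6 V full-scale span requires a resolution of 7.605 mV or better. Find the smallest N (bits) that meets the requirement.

10 bits

Number of steps required ≥ 6.6 V / 7.605 mV = 867.85.
Need 2^N ≥ 867.85; 2^9 = 512, 2^10 = 1024.
Minimum N = 10.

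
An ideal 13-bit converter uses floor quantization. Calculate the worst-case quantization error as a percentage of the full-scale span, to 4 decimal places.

Truncating → worst-case error = 1 LSB = V_FS/2^13, so 100/8192 = 0.012207 % of full scale.

0.0122 %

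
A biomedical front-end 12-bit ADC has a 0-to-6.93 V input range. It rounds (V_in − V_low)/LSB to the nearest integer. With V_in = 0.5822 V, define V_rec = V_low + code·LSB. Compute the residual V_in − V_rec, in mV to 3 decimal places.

0.188 mV

LSB = 6.93/2^12 = 1.692 mV.
(V_in − V_low)/LSB = (0.5822 − 0)/0.00169189 = 344.1113 → code 344 (round).
Code 344 maps back to 0 + 344×0.00169189 V = 0.58201172 V.
Error = 0.5822 − 0.58201172 = 0.000188281 V = 0.188 mV.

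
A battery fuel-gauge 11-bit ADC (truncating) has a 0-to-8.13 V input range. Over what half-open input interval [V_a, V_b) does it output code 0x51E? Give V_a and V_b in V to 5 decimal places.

LSB = 8.13/2^11 = 3.970 mV.
Code 0x51E = 1310 decimal.
V_a = V_low + 1310·LSB = 5.20034 V; V_b = V_low + 1311·LSB = 5.20431 V.

[5.20034 V, 5.20431 V)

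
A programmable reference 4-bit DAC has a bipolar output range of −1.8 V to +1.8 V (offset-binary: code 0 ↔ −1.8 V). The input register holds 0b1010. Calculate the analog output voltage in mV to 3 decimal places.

LSB = 3.6 V / 2^4 = 225.000 mV.
Code 0b1010 = 10 decimal.
V_out = (−1.8) + 10 × 0.225 V = 0.45 V.
= 450.000 mV.

450.000 mV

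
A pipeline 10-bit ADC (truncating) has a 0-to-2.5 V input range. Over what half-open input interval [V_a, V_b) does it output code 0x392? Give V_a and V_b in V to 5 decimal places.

LSB = 2.5/2^10 = 2.441 mV.
Code 0x392 = 914 decimal.
V_a = V_low + 914·LSB = 2.23145 V; V_b = V_low + 915·LSB = 2.23389 V.

[2.23145 V, 2.23389 V)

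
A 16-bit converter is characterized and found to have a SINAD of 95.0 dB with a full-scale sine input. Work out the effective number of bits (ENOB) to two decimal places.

ENOB = (SINAD − 1.76) / 6.02 = (95.0 − 1.76)/6.02 = 15.488.

15.49 bits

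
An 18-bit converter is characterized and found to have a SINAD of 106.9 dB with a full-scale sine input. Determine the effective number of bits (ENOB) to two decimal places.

ENOB = (SINAD − 1.76) / 6.02 = (106.9 − 1.76)/6.02 = 17.465.

17.47 bits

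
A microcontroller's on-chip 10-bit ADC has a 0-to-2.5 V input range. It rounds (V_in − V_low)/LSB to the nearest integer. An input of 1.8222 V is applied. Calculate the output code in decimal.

code 746

With 1024 levels over 2.5 V, one step is 2.441 mV.
Input sits at 746.373 steps above V_low.
So the output code is 746.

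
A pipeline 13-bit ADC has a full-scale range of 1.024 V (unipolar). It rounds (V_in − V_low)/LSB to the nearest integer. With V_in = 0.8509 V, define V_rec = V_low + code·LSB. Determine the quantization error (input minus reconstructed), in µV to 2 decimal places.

LSB = 1.024/2^13 = 125.00 µV.
(0.8509 − 0)/0.000125 = 6807.2000; round gives code 6807.
V_rec = 0 + 6807·0.000125 = 0.850875 V.
Error = 0.8509 − 0.850875 = 2.5e-05 V = 25.00 µV.

25.00 µV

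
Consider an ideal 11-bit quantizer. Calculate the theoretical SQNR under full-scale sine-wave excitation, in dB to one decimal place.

SNR ≈ 6.02·N + 1.76 dB = 6.02·11 + 1.76 = 67.98 dB.

68.0 dB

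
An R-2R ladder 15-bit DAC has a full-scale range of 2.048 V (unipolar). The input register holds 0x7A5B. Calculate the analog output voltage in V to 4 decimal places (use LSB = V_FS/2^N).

LSB = 2.048 V / 2^15 = 62.50 µV.
Code 0x7A5B = 31323 decimal.
V_out = 0 + 31323 × 6.25e-05 V = 1.95769 V.

1.9577 V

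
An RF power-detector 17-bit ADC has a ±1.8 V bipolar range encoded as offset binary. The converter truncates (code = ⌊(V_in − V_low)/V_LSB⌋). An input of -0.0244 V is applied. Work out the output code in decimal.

With 131072 levels over 3.6 V, one step is 27.47 µV.
(V_in − V_low)/LSB = (-0.0244 − (−1.8)) / 2.74658e-05 = 64647.623.
⌊·⌋(64647.623) = 64647.

code 64647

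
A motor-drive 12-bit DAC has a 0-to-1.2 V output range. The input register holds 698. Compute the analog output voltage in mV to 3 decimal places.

204.492 mV

LSB = 1.2 V / 2^12 = 292.97 µV.
V_out = 0 + 698 × 0.000292969 V = 0.204492 V.
= 204.492 mV.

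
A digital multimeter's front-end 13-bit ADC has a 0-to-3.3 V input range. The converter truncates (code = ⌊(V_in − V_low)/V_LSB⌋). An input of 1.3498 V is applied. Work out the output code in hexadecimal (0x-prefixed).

code 0xD16 (decimal 3350)

LSB = 3.3 V / 8192 = 402.83 µV.
(1.3498 − 0) / 0.000402832 = 3350.776 LSBs.
Floor → code 3350.
In hexadecimal (0x-prefixed): 0xD16.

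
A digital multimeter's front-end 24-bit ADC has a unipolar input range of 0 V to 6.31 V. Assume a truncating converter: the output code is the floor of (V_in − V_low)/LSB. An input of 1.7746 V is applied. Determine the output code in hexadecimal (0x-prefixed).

With 16777216 levels over 6.31 V, one step is 0.38 µV.
(V_in − V_low)/LSB = (1.7746 − 0) / 3.76105e-07 = 4718359.352.
Floor → code 4718359.
In hexadecimal (0x-prefixed): 0x47FF17.

code 0x47FF17 (decimal 4718359)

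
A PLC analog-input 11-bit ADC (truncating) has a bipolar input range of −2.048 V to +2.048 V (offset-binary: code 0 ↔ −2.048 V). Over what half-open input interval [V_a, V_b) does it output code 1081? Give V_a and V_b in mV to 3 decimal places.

LSB = 4.096/2^11 = 2.000 mV.
V_a = V_low + 1081·LSB = 0.114 V; V_b = V_low + 1082·LSB = 0.116 V.

[114.000 mV, 116.000 mV)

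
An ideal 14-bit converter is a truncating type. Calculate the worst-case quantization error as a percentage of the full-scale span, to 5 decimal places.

0.00610 %

Truncating → worst-case error = 1 LSB = V_FS/2^14, so 100/16384 = 0.00610352 % of full scale.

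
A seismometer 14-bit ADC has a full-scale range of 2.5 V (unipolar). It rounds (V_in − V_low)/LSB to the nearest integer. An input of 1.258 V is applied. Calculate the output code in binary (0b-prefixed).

With 16384 levels over 2.5 V, one step is 152.59 µV.
Input sits at 8244.429 steps above V_low.
Round → code 8244.
In binary (0b-prefixed): 0b10000000110100.

code 0b10000000110100 (decimal 8244)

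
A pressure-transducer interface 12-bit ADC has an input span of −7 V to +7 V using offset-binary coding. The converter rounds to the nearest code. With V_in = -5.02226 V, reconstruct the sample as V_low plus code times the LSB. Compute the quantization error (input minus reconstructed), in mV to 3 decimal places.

Step size: 14 V ÷ 2^12 = 3.418 mV.
(V_in − V_low)/LSB = (-5.02226 − (−7))/0.00341797 = 578.6302 → code 579 (round).
Reconstructed: -5.0209961 V.
Difference: -0.00126391 V → -1.264 mV.

-1.264 mV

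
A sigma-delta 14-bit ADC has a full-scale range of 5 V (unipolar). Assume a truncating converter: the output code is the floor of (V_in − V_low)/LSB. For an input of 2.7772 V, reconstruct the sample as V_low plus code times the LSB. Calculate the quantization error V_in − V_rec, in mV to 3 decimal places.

0.100 mV

One LSB is 5 V / 16384 = 305.18 µV.
(V_in − V_low)/LSB = (2.7772 − 0)/0.000305176 = 9100.3290 → code 9100 (floor).
Code 9100 maps back to 0 + 9100×0.000305176 V = 2.7770996 V.
V_in − V_rec = 0.000100391 V = 0.100 mV.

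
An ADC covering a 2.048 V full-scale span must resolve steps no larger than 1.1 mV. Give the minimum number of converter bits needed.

Number of steps required ≥ 2.048 V / 1.1 mV = 1861.82.
Need 2^N ≥ 1861.82; 2^10 = 1024, 2^11 = 2048.
Minimum N = 11.

11 bits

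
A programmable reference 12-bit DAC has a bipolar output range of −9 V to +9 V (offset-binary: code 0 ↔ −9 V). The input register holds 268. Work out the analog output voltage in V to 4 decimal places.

-7.8223 V

LSB = 18 V / 2^12 = 4.395 mV.
V_out = (−9) + 268 × 0.00439453 V = -7.82227 V.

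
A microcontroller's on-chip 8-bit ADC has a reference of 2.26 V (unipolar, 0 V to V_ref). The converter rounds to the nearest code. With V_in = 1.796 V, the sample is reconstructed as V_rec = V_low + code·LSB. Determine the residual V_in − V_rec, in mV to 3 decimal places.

LSB = 2.26/2^8 = 8.828 mV.
(V_in − V_low)/LSB = (1.796 − 0)/0.00882812 = 203.4407 → code 203 (round).
Reconstructed: 1.7921094 V.
V_in − V_rec = 0.00389062 V = 3.891 mV.

3.891 mV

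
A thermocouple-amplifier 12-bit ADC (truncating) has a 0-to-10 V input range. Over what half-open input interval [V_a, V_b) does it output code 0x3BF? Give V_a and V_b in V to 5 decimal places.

[2.34131 V, 2.34375 V)

LSB = 10/2^12 = 2.441 mV.
Code 0x3BF = 959 decimal.
V_a = V_low + 959·LSB = 2.34131 V; V_b = V_low + 960·LSB = 2.34375 V.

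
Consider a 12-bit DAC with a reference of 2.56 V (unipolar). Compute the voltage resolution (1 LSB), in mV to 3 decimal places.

Full-scale span = 2.56 V.
LSB = 2.56 / 2^12 = 2.56 / 4096 = 0.000625 V = 0.625 mV.

0.625 mV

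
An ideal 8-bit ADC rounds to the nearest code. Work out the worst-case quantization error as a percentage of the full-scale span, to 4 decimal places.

Rounding → worst-case error = ½ LSB = V_FS/2^9, so 100/512 = 0.195312 % of full scale.

0.1953 %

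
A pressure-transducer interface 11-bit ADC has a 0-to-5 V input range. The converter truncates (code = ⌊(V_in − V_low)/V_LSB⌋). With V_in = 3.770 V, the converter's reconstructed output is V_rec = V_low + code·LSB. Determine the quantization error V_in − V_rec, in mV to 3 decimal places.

One LSB is 5 V / 2048 = 2.441 mV.
(3.770 − 0)/0.00244141 = 1544.1920; ⌊·⌋ gives code 1544.
Code 1544 maps back to 0 + 1544×0.00244141 V = 3.7695312 V.
V_in − V_rec = 0.00046875 V = 0.469 mV.

0.469 mV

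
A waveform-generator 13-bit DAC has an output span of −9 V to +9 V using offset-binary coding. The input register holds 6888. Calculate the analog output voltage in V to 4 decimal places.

6.1348 V

LSB = 18 V / 2^13 = 2.197 mV.
V_out = (−9) + 6888 × 0.00219727 V = 6.13477 V.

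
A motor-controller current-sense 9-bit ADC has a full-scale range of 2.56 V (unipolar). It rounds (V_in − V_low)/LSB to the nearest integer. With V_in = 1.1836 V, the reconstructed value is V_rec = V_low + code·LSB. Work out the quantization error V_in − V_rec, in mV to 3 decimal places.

Step size: 2.56 V ÷ 2^9 = 5.000 mV.
(V_in − V_low)/LSB = (1.1836 − 0)/0.005 = 236.7200 → code 237 (round).
Reconstructed: 1.185 V.
Difference: -0.0014 V → -1.400 mV.

-1.400 mV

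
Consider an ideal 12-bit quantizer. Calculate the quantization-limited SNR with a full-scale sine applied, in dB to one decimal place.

SNR ≈ 6.02·N + 1.76 dB = 6.02·12 + 1.76 = 74.00 dB.

74.0 dB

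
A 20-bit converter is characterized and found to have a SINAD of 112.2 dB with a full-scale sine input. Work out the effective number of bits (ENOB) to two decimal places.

ENOB = (SINAD − 1.76) / 6.02 = (112.2 − 1.76)/6.02 = 18.346.

18.35 bits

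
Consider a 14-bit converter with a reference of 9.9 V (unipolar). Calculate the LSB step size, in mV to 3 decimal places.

Full-scale span = 9.9 V.
LSB = 9.9 / 2^14 = 9.9 / 16384 = 0.000604248 V = 0.604 mV.

0.604 mV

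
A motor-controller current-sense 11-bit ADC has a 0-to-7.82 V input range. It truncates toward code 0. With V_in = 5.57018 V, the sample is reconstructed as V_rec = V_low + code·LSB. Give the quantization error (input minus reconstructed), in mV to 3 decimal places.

One LSB is 7.82 V / 2048 = 3.818 mV.
Scaled input = 1458.7888 LSBs, so code = 1458.
Reconstructed: 5.567168 V.
Difference: 0.00301203 V → 3.012 mV.

3.012 mV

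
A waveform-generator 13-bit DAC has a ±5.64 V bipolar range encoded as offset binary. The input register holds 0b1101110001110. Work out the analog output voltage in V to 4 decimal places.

LSB = 11.28 V / 2^13 = 1.377 mV.
Code 0b1101110001110 = 7054 decimal.
V_out = (−5.64) + 7054 × 0.00137695 V = 4.07303 V.

4.0730 V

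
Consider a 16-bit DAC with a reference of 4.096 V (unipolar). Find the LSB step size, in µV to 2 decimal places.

62.50 µV

Full-scale span = 4.096 V.
LSB = 4.096 / 2^16 = 4.096 / 65536 = 6.25e-05 V = 62.50 µV.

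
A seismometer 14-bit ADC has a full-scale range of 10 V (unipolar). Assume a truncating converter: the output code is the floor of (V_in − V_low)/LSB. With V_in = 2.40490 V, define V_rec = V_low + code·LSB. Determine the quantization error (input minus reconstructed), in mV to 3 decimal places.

Step size: 10 V ÷ 2^14 = 0.610 mV.
Scaled input = 3940.1882 LSBs, so code = 3940.
V_rec = 0 + 3940·0.000610352 = 2.4047852 V.
Difference: 0.000114844 V → 0.115 mV.

0.115 mV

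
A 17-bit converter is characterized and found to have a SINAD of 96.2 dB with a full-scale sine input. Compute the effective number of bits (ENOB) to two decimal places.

15.69 bits

ENOB = (SINAD − 1.76) / 6.02 = (96.2 − 1.76)/6.02 = 15.688.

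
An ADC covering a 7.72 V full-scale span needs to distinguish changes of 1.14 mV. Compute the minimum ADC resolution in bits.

13 bits

Number of steps required ≥ 7.72 V / 1.14 mV = 6771.93.
Need 2^N ≥ 6771.93; 2^12 = 4096, 2^13 = 8192.
Minimum N = 13.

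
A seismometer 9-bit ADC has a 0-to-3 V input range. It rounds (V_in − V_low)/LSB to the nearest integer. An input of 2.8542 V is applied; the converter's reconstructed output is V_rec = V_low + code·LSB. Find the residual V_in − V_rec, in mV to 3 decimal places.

0.684 mV

LSB = 3/2^9 = 5.859 mV.
(V_in − V_low)/LSB = (2.8542 − 0)/0.00585938 = 487.1168 → code 487 (round).
Code 487 maps back to 0 + 487×0.00585938 V = 2.8535156 V.
V_in − V_rec = 0.000684375 V = 0.684 mV.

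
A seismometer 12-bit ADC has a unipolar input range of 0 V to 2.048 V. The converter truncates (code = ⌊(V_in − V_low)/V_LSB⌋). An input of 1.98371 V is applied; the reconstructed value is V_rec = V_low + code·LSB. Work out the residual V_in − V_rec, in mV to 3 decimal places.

0.210 mV

Step size: 2.048 V ÷ 2^12 = 0.500 mV.
Scaled input = 3967.4200 LSBs, so code = 3967.
Reconstructed: 1.9835 V.
V_in − V_rec = 0.00021 V = 0.210 mV.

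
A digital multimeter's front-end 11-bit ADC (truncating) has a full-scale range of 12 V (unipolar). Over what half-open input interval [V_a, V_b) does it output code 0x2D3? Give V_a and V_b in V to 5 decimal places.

LSB = 12/2^11 = 5.859 mV.
Code 0x2D3 = 723 decimal.
V_a = V_low + 723·LSB = 4.23633 V; V_b = V_low + 724·LSB = 4.24219 V.

[4.23633 V, 4.24219 V)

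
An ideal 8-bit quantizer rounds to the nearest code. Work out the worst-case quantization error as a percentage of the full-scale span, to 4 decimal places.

0.1953 %

Rounding → worst-case error = ½ LSB = V_FS/2^9, so 100/512 = 0.195312 % of full scale.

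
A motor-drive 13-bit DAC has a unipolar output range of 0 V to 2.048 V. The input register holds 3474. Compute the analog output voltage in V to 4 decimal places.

LSB = 2.048 V / 2^13 = 250.00 µV.
V_out = 0 + 3474 × 0.00025 V = 0.8685 V.

0.8685 V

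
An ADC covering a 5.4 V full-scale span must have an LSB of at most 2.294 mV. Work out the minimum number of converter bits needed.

Number of steps required ≥ 5.4 V / 2.294 mV = 2353.97.
Need 2^N ≥ 2353.97; 2^11 = 2048, 2^12 = 4096.
Minimum N = 12.

12 bits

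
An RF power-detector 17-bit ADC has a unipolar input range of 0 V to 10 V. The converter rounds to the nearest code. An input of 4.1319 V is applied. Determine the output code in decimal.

code 54158

Full-scale span = 10 V; LSB = 10/2^17 = 76.29 µV.
Input sits at 54157.640 steps above V_low.
round(54157.640) = 54158.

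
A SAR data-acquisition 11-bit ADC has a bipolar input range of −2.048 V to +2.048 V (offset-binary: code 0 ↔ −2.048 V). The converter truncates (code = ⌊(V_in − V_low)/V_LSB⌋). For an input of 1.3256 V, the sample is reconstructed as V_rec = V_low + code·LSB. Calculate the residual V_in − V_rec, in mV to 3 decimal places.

1.600 mV

Step size: 4.096 V ÷ 2^11 = 2.000 mV.
(V_in − V_low)/LSB = (1.3256 − (−2.048))/0.002 = 1686.8000 → code 1686 (floor).
Code 1686 maps back to (−2.048) + 1686×0.002 V = 1.324 V.
V_in − V_rec = 0.0016 V = 1.600 mV.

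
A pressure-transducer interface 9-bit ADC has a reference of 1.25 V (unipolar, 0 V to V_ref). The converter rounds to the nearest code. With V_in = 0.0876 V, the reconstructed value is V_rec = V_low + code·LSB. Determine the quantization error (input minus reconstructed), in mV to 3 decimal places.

LSB = 1.25/2^9 = 2.441 mV.
(V_in − V_low)/LSB = (0.0876 − 0)/0.00244141 = 35.8810 → code 36 (round).
Code 36 maps back to 0 + 36×0.00244141 V = 0.087890625 V.
Difference: -0.000290625 V → -0.291 mV.

-0.291 mV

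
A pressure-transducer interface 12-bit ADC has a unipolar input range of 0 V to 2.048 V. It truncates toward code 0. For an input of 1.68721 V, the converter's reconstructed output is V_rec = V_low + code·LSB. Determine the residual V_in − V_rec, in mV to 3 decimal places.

Step size: 2.048 V ÷ 2^12 = 0.500 mV.
(1.68721 − 0)/0.0005 = 3374.4200; ⌊·⌋ gives code 3374.
V_rec = 0 + 3374·0.0005 = 1.687 V.
Difference: 0.00021 V → 0.210 mV.

0.210 mV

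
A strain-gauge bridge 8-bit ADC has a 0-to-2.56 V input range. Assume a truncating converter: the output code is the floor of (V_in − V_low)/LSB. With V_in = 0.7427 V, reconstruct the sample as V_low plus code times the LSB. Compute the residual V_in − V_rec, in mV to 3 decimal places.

Step size: 2.56 V ÷ 2^8 = 10.000 mV.
(V_in − V_low)/LSB = (0.7427 − 0)/0.01 = 74.2700 → code 74 (floor).
Code 74 maps back to 0 + 74×0.01 V = 0.74 V.
Error = 0.7427 − 0.74 = 0.0027 V = 2.700 mV.

2.700 mV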